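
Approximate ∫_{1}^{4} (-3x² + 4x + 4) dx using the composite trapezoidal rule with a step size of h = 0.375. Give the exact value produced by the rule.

h = (4 − 1)/8 = 0.375.
Nodes x₀,…,x₈ = 1, 1.375, 1.75, 2.125, 2.5, 2.875, 3.25, 3.625, 4.
f(x) = -3x² + 4x + 4: f₀=5, f₁=3.828125, f₂=1.8125, f₃=-1.046875, f₄=-4.75, f₅=-9.296875, f₆=-14.6875, f₇=-20.921875, f₈=-28.
(h/2)·[f₀ + 2f₁ + 2f₂ + 2f₃ + 2f₄ + 2f₅ + 2f₆ + 2f₇ + f₈] = 0.1875·(-113.125) = -21.2109375.

-21.2109375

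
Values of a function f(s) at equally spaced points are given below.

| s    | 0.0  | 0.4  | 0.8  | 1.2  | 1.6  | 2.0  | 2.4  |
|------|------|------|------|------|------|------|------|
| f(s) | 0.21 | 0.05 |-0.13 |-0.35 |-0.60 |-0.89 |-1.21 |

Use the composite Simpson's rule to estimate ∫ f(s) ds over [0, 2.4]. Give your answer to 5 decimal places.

-0.96267

h = 0.4, n = 6.
(h/3)·[y₀ + 4y₁ + 2y₂ + 4y₃ + 2y₄ + 4y₅ + y₆] = 0.133333·(-7.22) = -0.96267.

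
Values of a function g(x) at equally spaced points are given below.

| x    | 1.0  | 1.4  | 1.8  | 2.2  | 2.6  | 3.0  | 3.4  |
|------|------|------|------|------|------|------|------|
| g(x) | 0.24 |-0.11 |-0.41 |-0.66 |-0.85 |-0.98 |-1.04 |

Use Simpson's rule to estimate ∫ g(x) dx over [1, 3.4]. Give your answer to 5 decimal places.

h = 0.4, n = 6.
(h/3)·[y₀ + 4y₁ + 2y₂ + 4y₃ + 2y₄ + 4y₅ + y₆] = 0.133333·(-10.32) = -1.37600.

-1.37600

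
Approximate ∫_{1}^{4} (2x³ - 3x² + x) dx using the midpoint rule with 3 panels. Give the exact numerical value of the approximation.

h = (4 − 1)/3 = 1.
Midpoints m₁,…,m₃ = 1.5, 2.5, 3.5.
f(m₁)=1.5, f(m₂)=15, f(m₃)=52.5.
h·[f(m₁) + f(m₂) + f(m₃)] = 1·(69) = 69.

69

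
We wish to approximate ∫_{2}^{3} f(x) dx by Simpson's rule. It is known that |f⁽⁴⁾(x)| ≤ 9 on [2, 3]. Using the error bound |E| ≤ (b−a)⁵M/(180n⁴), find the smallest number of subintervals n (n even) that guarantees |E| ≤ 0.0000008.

Need 9/(180n⁴) ≤ 0.0000008.
n⁴ ≥ 9/(180·0.0000008) = 62500 ⇒ n ≥ 15.8114, so the smallest even n is 16. (n must be even for Simpson's rule.)

16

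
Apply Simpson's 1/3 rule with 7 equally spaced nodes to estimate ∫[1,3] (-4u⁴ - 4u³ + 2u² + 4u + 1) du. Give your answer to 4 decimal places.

-238.2798

h = (3 − 1)/6 = 0.333333.
Nodes u₀,…,u₆ = 1, 1.333333, 1.666667, 2, 2.333333, 2.666667, 3.
f(u) = -4u⁴ - 4u³ + 2u² + 4u + 1: f₀=-1, f₁=-12.234568, f₂=-36.160494, f₃=-79, f₄=-148.160494, f₅=-252.234568, f₆=-401.
(h/3)·[f₀ + 4f₁ + 2f₂ + 4f₃ + 2f₄ + 4f₅ + f₆] = 0.111111·(-2144.518519) = -238.2798.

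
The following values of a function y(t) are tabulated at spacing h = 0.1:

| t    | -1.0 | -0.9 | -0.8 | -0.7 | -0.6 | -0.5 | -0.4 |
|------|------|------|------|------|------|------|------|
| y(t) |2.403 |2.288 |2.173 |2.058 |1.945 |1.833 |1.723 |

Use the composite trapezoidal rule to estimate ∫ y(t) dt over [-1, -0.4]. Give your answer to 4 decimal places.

h = 0.1, n = 6.
(h/2)·[y₀ + 2y₁ + 2y₂ + 2y₃ + 2y₄ + 2y₅ + y₆] = 0.05·(24.720) = 1.2360.

1.2360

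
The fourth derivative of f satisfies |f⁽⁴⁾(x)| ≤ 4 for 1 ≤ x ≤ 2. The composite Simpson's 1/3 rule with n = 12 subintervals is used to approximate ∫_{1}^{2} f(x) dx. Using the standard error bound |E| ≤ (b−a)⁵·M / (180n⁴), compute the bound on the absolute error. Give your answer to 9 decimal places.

0.000001072

|E| ≤ (1)⁵·4 / (180·12⁴) = 4/3732480 = 0.000001072.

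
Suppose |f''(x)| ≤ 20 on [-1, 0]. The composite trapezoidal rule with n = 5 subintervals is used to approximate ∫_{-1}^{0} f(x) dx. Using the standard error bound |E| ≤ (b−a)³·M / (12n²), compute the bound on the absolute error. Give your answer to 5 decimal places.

0.06667

|E| ≤ (1)³·20 / (12·5²) = 20/300 = 0.06667.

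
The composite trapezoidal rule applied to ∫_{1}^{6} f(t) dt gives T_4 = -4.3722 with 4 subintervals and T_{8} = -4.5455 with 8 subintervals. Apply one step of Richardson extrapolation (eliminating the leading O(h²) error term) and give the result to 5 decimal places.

-4.60327

R = (4·T_{8} − T_4) / 3 = (4·(-4.5455) − (-4.3722))/3 = (-13.8098)/3 = -4.60327.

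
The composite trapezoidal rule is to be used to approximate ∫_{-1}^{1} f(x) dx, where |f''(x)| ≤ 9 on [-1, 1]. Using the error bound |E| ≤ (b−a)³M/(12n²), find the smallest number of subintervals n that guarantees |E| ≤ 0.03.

15

Need 72/(12n²) ≤ 0.03.
n² ≥ 72/(12·0.03) = 200 ⇒ n ≥ 14.1421, so the smallest n is 15.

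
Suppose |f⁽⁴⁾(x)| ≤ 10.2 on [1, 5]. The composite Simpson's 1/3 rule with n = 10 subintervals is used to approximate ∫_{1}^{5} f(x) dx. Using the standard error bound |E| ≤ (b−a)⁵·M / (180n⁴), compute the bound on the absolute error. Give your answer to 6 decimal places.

|E| ≤ (4)⁵·10.2 / (180·10⁴) = 10444.8/1800000 = 0.005803.

0.005803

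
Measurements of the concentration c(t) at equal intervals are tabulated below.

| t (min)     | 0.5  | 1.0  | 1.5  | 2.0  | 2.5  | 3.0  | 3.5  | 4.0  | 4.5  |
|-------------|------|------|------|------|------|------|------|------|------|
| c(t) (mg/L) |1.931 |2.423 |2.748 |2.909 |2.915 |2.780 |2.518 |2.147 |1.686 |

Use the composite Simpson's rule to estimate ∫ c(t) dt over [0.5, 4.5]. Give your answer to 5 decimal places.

10.16917

h = 0.5, n = 8.
(h/3)·[y₀ + 4y₁ + 2y₂ + 4y₃ + 2y₄ + 4y₅ + 2y₆ + 4y₇ + y₈] = 0.166667·(61.015) = 10.16917.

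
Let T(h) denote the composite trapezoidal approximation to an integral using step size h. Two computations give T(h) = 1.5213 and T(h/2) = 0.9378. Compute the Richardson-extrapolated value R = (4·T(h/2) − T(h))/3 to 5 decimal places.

R = (4·T(h/2) − T(h)) / 3 = (4·0.9378 − 1.5213)/3 = (2.2299)/3 = 0.74330.

0.74330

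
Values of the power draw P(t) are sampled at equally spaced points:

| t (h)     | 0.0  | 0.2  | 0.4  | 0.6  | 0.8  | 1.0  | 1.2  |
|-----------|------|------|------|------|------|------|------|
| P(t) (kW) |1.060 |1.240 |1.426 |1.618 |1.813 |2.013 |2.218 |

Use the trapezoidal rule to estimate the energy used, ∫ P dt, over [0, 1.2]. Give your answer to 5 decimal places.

h = 0.2, n = 6.
(h/2)·[y₀ + 2y₁ + 2y₂ + 2y₃ + 2y₄ + 2y₅ + y₆] = 0.1·(19.498) = 1.94980.

1.94980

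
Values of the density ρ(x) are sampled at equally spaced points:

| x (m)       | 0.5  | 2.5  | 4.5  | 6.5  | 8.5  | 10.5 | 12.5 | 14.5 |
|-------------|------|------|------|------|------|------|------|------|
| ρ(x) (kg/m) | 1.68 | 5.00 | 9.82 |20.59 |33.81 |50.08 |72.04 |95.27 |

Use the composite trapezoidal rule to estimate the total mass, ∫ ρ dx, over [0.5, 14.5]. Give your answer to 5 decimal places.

479.63000

h = 2, n = 7.
(h/2)·[y₀ + 2y₁ + 2y₂ + 2y₃ + 2y₄ + 2y₅ + 2y₆ + y₇] = 1·(479.63) = 479.63000.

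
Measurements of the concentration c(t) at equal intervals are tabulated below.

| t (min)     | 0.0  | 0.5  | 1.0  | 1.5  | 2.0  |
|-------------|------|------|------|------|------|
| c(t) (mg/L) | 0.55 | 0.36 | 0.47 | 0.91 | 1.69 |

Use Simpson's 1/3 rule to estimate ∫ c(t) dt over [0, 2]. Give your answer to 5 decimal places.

h = 0.5, n = 4.
(h/3)·[y₀ + 4y₁ + 2y₂ + 4y₃ + y₄] = 0.166667·(8.26) = 1.37667.

1.37667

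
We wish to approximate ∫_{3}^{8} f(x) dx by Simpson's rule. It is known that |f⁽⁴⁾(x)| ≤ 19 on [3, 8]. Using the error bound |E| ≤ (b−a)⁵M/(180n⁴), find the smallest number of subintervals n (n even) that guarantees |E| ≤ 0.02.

Need 59375/(180n⁴) ≤ 0.02.
n⁴ ≥ 59375/(180·0.02) = 16493.1 ⇒ n ≥ 11.3325, so the smallest even n is 12. (n must be even for Simpson's rule.)

12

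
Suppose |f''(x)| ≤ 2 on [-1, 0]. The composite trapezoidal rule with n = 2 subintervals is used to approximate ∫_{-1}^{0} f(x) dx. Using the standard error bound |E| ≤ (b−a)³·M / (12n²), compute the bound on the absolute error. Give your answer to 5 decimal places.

0.04167

|E| ≤ (1)³·2 / (12·2²) = 2/48 = 0.04167.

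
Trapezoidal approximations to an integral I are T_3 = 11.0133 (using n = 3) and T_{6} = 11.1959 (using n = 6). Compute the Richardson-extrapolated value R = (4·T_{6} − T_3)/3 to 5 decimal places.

11.25677

R = (4·T_{6} − T_3) / 3 = (4·11.1959 − 11.0133)/3 = (33.7703)/3 = 11.25677.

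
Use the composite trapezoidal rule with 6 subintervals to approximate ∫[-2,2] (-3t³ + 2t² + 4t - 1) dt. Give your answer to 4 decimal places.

7.2593

h = (2 − (-2))/6 = 0.666667.
Nodes t₀,…,t₆ = -2, -1.333333, -0.666667, 0, 0.666667, 1.333333, 2.
f(t) = -3t³ + 2t² + 4t - 1: f₀=23, f₁=4.333333, f₂=-1.888889, f₃=-1, f₄=1.666667, f₅=0.777778, f₆=-9.
(h/2)·[f₀ + 2f₁ + 2f₂ + 2f₃ + 2f₄ + 2f₅ + f₆] = 0.333333·(21.777778) = 7.2593.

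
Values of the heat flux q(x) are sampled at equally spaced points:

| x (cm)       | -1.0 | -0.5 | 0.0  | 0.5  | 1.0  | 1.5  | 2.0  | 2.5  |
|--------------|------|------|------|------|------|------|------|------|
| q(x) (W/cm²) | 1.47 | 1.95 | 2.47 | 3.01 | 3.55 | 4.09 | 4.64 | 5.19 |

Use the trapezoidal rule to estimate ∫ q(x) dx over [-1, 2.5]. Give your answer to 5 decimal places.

h = 0.5, n = 7.
(h/2)·[y₀ + 2y₁ + 2y₂ + 2y₃ + 2y₄ + 2y₅ + 2y₆ + y₇] = 0.25·(46.08) = 11.52000.

11.52000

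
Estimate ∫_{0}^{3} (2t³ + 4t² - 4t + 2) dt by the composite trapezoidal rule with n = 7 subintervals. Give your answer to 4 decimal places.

65.6939

h = (3 − 0)/7 = 0.428571.
Nodes t₀,…,t₇ = 0, 0.428571, 0.857143, 1.285714, 1.714286, 2.142857, 2.571429, 3.
f(t) = 2t³ + 4t² - 4t + 2: f₀=2, f₁=1.177843, f₂=2.769679, f₃=7.720117, f₄=16.973761, f₅=31.475219, f₆=52.169096, f₇=80.
(h/2)·[f₀ + 2f₁ + 2f₂ + 2f₃ + 2f₄ + 2f₅ + 2f₆ + f₇] = 0.214286·(306.571429) = 65.6939.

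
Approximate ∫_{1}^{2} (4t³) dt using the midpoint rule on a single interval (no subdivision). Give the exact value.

13.5

M = (b−a)·f(1.5) = 1·(13.5) = 13.5.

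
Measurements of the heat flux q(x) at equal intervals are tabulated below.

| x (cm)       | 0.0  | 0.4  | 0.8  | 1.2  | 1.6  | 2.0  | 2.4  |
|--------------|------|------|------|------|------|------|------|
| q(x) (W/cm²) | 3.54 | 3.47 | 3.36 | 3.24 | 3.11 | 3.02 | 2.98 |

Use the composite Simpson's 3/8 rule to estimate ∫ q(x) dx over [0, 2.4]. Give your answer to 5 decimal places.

h = 0.4, n = 6.
(3h/8)·[y₀ + 3y₁ + 3y₂ + 2y₃ + 3y₄ + 3y₅ + y₆] = 0.15·(51.88) = 7.78200.

7.78200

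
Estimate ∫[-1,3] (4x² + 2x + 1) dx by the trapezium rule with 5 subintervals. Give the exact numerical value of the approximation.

h = (3 − (-1))/5 = 0.8.
Nodes x₀,…,x₅ = -1, -0.2, 0.6, 1.4, 2.2, 3.
f(x) = 4x² + 2x + 1: f₀=3, f₁=0.76, f₂=3.64, f₃=11.64, f₄=24.76, f₅=43.
(h/2)·[f₀ + 2f₁ + 2f₂ + 2f₃ + 2f₄ + f₅] = 0.4·(127.6) = 51.04.

51.04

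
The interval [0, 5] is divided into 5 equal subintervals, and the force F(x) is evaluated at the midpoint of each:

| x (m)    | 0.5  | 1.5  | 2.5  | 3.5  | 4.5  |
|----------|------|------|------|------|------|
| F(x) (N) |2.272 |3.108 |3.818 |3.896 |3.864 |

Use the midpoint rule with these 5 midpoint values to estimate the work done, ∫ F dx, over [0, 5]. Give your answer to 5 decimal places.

h = 1, n = 5.
h·[y(m₁) + y(m₂) + y(m₃) + y(m₄) + y(m₅)] = 1·(16.958) = 16.95800.

16.95800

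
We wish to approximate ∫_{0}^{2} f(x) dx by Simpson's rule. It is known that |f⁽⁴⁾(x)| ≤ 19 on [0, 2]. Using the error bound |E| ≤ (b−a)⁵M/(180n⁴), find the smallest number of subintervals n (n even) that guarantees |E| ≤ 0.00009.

Need 608/(180n⁴) ≤ 0.00009.
n⁴ ≥ 608/(180·0.00009) = 37530.9 ⇒ n ≥ 13.9187, so the smallest even n is 14. (n must be even for Simpson's rule.)

14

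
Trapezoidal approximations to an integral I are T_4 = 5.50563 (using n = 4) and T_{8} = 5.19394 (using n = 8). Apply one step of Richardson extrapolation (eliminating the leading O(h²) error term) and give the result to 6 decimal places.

5.090043

R = (4·T_{8} − T_4) / 3 = (4·5.19394 − 5.50563)/3 = (15.27013)/3 = 5.090043.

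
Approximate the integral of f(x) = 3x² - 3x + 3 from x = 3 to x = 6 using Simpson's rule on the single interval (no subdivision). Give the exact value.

S = (b−a)/6 · [f(3) + 4f(4.5) + f(6)] = 0.5·[21 + 4·50.25 + 93] = 157.5.

157.5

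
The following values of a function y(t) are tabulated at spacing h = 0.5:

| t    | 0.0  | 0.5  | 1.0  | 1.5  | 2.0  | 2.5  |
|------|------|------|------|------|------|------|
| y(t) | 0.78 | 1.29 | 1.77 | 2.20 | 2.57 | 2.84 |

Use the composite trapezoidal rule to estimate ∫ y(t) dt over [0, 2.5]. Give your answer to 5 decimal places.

h = 0.5, n = 5.
(h/2)·[y₀ + 2y₁ + 2y₂ + 2y₃ + 2y₄ + y₅] = 0.25·(19.28) = 4.82000.

4.82000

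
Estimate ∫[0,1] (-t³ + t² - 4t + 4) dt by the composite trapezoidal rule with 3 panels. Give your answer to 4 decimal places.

2.0741

h = (1 − 0)/3 = 0.333333.
Nodes t₀,…,t₃ = 0, 0.333333, 0.666667, 1.
f(t) = -t³ + t² - 4t + 4: f₀=4, f₁=2.740741, f₂=1.481481, f₃=0.
(h/2)·[f₀ + 2f₁ + 2f₂ + f₃] = 0.166667·(12.444444) = 2.0741.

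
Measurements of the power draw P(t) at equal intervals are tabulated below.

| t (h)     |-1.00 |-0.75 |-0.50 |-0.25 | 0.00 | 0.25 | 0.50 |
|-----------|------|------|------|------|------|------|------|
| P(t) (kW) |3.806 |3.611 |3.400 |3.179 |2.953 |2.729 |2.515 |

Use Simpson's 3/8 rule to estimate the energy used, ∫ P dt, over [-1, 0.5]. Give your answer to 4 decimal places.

h = 0.25, n = 6.
(3h/8)·[y₀ + 3y₁ + 3y₂ + 2y₃ + 3y₄ + 3y₅ + y₆] = 0.09375·(50.758) = 4.7586.

4.7586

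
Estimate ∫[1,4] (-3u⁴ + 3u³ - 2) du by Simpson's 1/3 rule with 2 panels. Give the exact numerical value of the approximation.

-434.625

h = (4 − 1)/2 = 1.5.
Nodes u₀,…,u₂ = 1, 2.5, 4.
f(u) = -3u⁴ + 3u³ - 2: f₀=-2, f₁=-72.3125, f₂=-578.
(h/3)·[f₀ + 4f₁ + f₂] = 0.5·(-869.25) = -434.625.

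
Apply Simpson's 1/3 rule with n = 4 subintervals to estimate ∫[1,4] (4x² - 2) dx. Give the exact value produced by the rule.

h = (4 − 1)/4 = 0.75.
Nodes x₀,…,x₄ = 1, 1.75, 2.5, 3.25, 4.
f(x) = 4x² - 2: f₀=2, f₁=10.25, f₂=23, f₃=40.25, f₄=62.
(h/3)·[f₀ + 4f₁ + 2f₂ + 4f₃ + f₄] = 0.25·(312) = 78.

78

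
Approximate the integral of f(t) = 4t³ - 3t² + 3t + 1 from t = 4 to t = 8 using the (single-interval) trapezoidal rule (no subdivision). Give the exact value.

T = (b−a)/2 · [f(4) + f(8)] = 2·[221 + 1881] = 4204.

4204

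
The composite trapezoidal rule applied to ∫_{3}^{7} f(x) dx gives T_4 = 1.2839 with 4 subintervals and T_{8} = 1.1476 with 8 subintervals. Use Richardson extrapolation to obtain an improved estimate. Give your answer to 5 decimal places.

R = (4·T_{8} − T_4) / 3 = (4·1.1476 − 1.2839)/3 = (3.3065)/3 = 1.10217.

1.10217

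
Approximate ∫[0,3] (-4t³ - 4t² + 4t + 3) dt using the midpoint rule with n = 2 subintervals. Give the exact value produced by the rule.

-77.625

h = (3 − 0)/2 = 1.5.
Midpoints m₁,…,m₂ = 0.75, 2.25.
f(m₁)=2.0625, f(m₂)=-53.8125.
h·[f(m₁) + f(m₂)] = 1.5·(-51.75) = -77.625.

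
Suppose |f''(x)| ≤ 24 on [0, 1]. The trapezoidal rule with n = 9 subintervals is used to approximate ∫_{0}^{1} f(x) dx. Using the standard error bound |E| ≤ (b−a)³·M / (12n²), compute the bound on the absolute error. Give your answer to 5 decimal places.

0.02469

|E| ≤ (1)³·24 / (12·9²) = 24/972 = 0.02469.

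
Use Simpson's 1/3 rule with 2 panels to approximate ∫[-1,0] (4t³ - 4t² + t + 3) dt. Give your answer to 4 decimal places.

h = (0 − (-1))/2 = 0.5.
Nodes t₀,…,t₂ = -1, -0.5, 0.
f(t) = 4t³ - 4t² + t + 3: f₀=-6, f₁=1, f₂=3.
(h/3)·[f₀ + 4f₁ + f₂] = 0.166667·(1) = 0.1667.

0.1667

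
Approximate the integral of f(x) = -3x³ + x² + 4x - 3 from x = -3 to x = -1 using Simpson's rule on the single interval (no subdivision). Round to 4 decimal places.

S = (b−a)/6 · [f(-3) + 4f(-2) + f(-1)] = 0.333333·[75 + 4·17 + (-3)] = 46.6667.

46.6667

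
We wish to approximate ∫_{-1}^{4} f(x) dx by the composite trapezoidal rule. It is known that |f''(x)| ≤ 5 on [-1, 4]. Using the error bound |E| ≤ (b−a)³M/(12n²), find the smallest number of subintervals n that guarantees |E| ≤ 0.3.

14

Need 625/(12n²) ≤ 0.3.
n² ≥ 625/(12·0.3) = 173.611 ⇒ n ≥ 13.1762, so the smallest n is 14.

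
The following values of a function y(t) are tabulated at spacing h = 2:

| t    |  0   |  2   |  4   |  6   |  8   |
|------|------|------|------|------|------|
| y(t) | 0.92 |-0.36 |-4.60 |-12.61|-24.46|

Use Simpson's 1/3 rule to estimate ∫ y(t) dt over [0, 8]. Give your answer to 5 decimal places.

h = 2, n = 4.
(h/3)·[y₀ + 4y₁ + 2y₂ + 4y₃ + y₄] = 0.666667·(-84.62) = -56.41333.

-56.41333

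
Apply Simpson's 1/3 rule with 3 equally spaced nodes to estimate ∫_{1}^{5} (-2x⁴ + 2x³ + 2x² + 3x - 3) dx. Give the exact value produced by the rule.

h = (5 − 1)/2 = 2.
Nodes x₀,…,x₂ = 1, 3, 5.
f(x) = -2x⁴ + 2x³ + 2x² + 3x - 3: f₀=2, f₁=-84, f₂=-938.
(h/3)·[f₀ + 4f₁ + f₂] = 0.666667·(-1272) = -848.

-848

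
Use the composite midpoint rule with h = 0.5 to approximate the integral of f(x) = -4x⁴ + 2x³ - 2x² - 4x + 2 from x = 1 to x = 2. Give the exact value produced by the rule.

-24.953125

h = (2 − 1)/2 = 0.5.
Midpoints m₁,…,m₂ = 1.25, 1.75.
f(m₁)=-11.984375, f(m₂)=-37.921875.
h·[f(m₁) + f(m₂)] = 0.5·(-49.90625) = -24.953125.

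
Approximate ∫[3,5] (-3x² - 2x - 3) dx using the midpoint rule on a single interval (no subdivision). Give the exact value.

-118

M = (b−a)·f(4) = 2·(-59) = -118.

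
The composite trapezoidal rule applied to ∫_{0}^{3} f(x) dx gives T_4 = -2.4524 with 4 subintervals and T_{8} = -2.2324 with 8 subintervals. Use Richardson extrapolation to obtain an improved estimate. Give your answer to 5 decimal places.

-2.15907

R = (4·T_{8} − T_4) / 3 = (4·(-2.2324) − (-2.4524))/3 = (-6.4772)/3 = -2.15907.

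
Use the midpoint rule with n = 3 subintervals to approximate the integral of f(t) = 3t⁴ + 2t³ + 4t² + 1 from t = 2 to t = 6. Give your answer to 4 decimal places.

h = (6 − 2)/3 = 1.333333.
Midpoints m₁,…,m₃ = 2.666667, 4, 5.333333.
f(m₁)=219.074074, f(m₂)=961, f(m₃)=2845.444444.
h·[f(m₁) + f(m₂) + f(m₃)] = 1.333333·(4025.518519) = 5367.3580.

5367.3580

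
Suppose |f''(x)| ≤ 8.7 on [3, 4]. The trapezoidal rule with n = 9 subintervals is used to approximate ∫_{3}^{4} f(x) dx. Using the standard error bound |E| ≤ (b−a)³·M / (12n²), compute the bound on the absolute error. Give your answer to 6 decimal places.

|E| ≤ (1)³·8.7 / (12·9²) = 8.7/972 = 0.008951.

0.008951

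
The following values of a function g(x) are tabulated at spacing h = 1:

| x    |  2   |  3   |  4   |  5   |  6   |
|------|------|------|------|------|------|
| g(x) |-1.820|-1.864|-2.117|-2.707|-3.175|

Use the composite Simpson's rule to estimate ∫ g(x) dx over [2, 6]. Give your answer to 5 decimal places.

h = 1, n = 4.
(h/3)·[y₀ + 4y₁ + 2y₂ + 4y₃ + y₄] = 0.333333·(-27.513) = -9.17100.

-9.17100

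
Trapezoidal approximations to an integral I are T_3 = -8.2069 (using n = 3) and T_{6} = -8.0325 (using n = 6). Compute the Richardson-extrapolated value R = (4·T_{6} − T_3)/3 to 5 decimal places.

-7.97437

R = (4·T_{6} − T_3) / 3 = (4·(-8.0325) − (-8.2069))/3 = (-23.9231)/3 = -7.97437.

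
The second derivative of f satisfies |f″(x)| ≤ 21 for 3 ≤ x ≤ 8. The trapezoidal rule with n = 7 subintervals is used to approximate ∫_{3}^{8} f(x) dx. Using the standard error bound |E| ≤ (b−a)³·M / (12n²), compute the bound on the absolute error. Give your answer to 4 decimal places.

|E| ≤ (5)³·21 / (12·7²) = 2625/588 = 4.4643.

4.4643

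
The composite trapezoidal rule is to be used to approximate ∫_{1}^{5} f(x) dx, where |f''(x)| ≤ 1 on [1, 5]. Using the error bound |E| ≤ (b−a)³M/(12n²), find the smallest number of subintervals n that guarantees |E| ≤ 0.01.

24

Need 64/(12n²) ≤ 0.01.
n² ≥ 64/(12·0.01) = 533.333 ⇒ n ≥ 23.0940, so the smallest n is 24.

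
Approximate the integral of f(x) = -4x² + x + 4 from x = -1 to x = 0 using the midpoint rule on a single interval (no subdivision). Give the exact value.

M = (b−a)·f(-0.5) = 1·(2.5) = 2.5.

2.5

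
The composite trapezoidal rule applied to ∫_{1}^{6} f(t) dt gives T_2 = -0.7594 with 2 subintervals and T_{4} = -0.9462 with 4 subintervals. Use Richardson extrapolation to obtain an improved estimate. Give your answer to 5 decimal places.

R = (4·T_{4} − T_2) / 3 = (4·(-0.9462) − (-0.7594))/3 = (-3.0254)/3 = -1.00847.

-1.00847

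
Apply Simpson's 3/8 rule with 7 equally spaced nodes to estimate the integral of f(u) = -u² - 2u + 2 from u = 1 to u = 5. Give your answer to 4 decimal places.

h = (5 − 1)/6 = 0.666667.
Nodes u₀,…,u₆ = 1, 1.666667, 2.333333, 3, 3.666667, 4.333333, 5.
f(u) = -u² - 2u + 2: f₀=-1, f₁=-4.111111, f₂=-8.111111, f₃=-13, f₄=-18.777778, f₅=-25.444444, f₆=-33.
(3h/8)·[f₀ + 3f₁ + 3f₂ + 2f₃ + 3f₄ + 3f₅ + f₆] = 0.25·(-229.333333) = -57.3333.

-57.3333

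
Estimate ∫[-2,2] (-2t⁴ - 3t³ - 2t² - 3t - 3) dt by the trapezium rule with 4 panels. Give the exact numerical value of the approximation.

-60

h = (2 − (-2))/4 = 1.
Nodes t₀,…,t₄ = -2, -1, 0, 1, 2.
f(t) = -2t⁴ - 3t³ - 2t² - 3t - 3: f₀=-13, f₁=-1, f₂=-3, f₃=-13, f₄=-73.
(h/2)·[f₀ + 2f₁ + 2f₂ + 2f₃ + f₄] = 0.5·(-120) = -60.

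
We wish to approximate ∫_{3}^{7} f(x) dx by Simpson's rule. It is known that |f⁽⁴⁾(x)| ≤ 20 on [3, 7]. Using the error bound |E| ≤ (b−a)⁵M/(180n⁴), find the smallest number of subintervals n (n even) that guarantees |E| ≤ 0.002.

16

Need 20480/(180n⁴) ≤ 0.002.
n⁴ ≥ 20480/(180·0.002) = 56888.9 ⇒ n ≥ 15.4439, so the smallest even n is 16. (n must be even for Simpson's rule.)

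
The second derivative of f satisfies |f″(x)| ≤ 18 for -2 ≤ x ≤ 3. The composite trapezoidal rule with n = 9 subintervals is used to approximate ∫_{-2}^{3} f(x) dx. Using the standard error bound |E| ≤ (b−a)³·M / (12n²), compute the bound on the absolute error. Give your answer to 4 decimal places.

2.3148

|E| ≤ (5)³·18 / (12·9²) = 2250/972 = 2.3148.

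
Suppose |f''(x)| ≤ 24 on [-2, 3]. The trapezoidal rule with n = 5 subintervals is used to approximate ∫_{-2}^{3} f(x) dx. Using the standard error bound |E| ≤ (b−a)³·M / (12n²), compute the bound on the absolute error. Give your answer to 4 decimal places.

10.0000

|E| ≤ (5)³·24 / (12·5²) = 3000/300 = 10.0000.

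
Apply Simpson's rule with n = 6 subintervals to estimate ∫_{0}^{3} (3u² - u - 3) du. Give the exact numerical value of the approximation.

h = (3 − 0)/6 = 0.5.
Nodes u₀,…,u₆ = 0, 0.5, 1, 1.5, 2, 2.5, 3.
f(u) = 3u² - u - 3: f₀=-3, f₁=-2.75, f₂=-1, f₃=2.25, f₄=7, f₅=13.25, f₆=21.
(h/3)·[f₀ + 4f₁ + 2f₂ + 4f₃ + 2f₄ + 4f₅ + f₆] = 0.166667·(81) = 13.5.

13.5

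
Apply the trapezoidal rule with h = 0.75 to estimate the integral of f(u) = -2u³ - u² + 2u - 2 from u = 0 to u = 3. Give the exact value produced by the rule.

h = (3 − 0)/4 = 0.75.
Nodes u₀,…,u₄ = 0, 0.75, 1.5, 2.25, 3.
f(u) = -2u³ - u² + 2u - 2: f₀=-2, f₁=-1.90625, f₂=-8, f₃=-25.34375, f₄=-59.
(h/2)·[f₀ + 2f₁ + 2f₂ + 2f₃ + f₄] = 0.375·(-131.5) = -49.3125.

-49.3125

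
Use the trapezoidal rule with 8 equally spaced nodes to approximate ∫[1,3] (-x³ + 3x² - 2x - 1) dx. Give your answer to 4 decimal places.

h = (3 − 1)/7 = 0.285714.
Nodes x₀,…,x₇ = 1, 1.285714, 1.571429, 1.857143, 2.142857, 2.428571, 2.714286, 3.
f(x) = -x³ + 3x² - 2x - 1: f₀=-1, f₁=-0.737609, f₂=-0.615160, f₃=-0.772595, f₄=-1.349854, f₅=-2.486880, f₆=-4.323615, f₇=-7.
(h/2)·[f₀ + 2f₁ + 2f₂ + 2f₃ + 2f₄ + 2f₅ + 2f₆ + f₇] = 0.142857·(-28.571429) = -4.0816.

-4.0816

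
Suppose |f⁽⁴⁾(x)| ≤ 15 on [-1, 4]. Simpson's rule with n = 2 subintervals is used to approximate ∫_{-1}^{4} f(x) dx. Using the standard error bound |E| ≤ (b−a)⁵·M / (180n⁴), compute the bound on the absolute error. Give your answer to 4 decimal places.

16.2760

|E| ≤ (5)⁵·15 / (180·2⁴) = 46875/2880 = 16.2760.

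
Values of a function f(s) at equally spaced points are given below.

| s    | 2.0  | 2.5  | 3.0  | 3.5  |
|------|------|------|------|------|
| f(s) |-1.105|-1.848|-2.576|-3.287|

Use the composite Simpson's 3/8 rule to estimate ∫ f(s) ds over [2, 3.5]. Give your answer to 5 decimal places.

-3.31200

h = 0.5, n = 3.
(3h/8)·[y₀ + 3y₁ + 3y₂ + y₃] = 0.1875·(-17.664) = -3.31200.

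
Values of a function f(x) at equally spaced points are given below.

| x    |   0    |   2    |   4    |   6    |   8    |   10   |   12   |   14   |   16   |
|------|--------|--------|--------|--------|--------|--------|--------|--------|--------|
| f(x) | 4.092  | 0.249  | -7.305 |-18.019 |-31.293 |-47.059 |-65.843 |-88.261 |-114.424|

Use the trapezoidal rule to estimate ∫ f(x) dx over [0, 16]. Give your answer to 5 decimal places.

h = 2, n = 8.
(h/2)·[y₀ + 2y₁ + 2y₂ + 2y₃ + 2y₄ + 2y₅ + 2y₆ + 2y₇ + y₈] = 1·(-625.394) = -625.39400.

-625.39400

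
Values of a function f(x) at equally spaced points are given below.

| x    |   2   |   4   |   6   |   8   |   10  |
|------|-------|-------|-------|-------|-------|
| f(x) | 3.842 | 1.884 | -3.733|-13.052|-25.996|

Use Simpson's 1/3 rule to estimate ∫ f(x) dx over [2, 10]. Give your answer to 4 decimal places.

-49.5280

h = 2, n = 4.
(h/3)·[y₀ + 4y₁ + 2y₂ + 4y₃ + y₄] = 0.666667·(-74.292) = -49.5280.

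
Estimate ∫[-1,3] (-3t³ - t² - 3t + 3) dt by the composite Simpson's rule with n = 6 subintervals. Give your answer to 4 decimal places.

-69.3333

h = (3 − (-1))/6 = 0.666667.
Nodes t₀,…,t₆ = -1, -0.333333, 0.333333, 1, 1.666667, 2.333333, 3.
f(t) = -3t³ - t² - 3t + 3: f₀=8, f₁=4, f₂=1.777778, f₃=-4, f₄=-18.666667, f₅=-47.555556, f₆=-96.
(h/3)·[f₀ + 4f₁ + 2f₂ + 4f₃ + 2f₄ + 4f₅ + f₆] = 0.222222·(-312) = -69.3333.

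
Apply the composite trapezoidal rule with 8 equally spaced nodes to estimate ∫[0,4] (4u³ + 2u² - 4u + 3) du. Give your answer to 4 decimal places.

284.3265

h = (4 − 0)/7 = 0.571429.
Nodes u₀,…,u₇ = 0, 0.571429, 1.142857, 1.714286, 2.285714, 2.857143, 3.428571, 4.
f(u) = 4u³ + 2u² - 4u + 3: f₀=3, f₁=2.113703, f₂=7.011662, f₃=22.172012, f₄=52.072886, f₅=101.192420, f₆=174.008746, f₇=275.
(h/2)·[f₀ + 2f₁ + 2f₂ + 2f₃ + 2f₄ + 2f₅ + 2f₆ + f₇] = 0.285714·(995.142857) = 284.3265.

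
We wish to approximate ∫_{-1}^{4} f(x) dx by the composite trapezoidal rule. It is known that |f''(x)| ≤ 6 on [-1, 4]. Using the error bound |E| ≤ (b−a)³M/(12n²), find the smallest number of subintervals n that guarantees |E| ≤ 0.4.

Need 750/(12n²) ≤ 0.4.
n² ≥ 750/(12·0.4) = 156.25 ⇒ n ≥ 12.5000, so the smallest n is 13.

13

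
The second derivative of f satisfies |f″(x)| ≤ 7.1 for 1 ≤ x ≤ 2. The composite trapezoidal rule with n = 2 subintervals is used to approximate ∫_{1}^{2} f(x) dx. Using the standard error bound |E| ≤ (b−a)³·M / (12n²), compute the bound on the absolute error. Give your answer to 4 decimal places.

0.1479

|E| ≤ (1)³·7.1 / (12·2²) = 7.1/48 = 0.1479.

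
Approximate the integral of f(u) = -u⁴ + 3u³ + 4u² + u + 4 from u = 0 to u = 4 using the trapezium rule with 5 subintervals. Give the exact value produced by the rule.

h = (4 − 0)/5 = 0.8.
Nodes u₀,…,u₅ = 0, 0.8, 1.6, 2.4, 3.2, 4.
f(u) = -u⁴ + 3u³ + 4u² + u + 4: f₀=4, f₁=8.4864, f₂=21.5744, f₃=37.7344, f₄=41.6064, f₅=8.
(h/2)·[f₀ + 2f₁ + 2f₂ + 2f₃ + 2f₄ + f₅] = 0.4·(230.8032) = 92.32128.

92.32128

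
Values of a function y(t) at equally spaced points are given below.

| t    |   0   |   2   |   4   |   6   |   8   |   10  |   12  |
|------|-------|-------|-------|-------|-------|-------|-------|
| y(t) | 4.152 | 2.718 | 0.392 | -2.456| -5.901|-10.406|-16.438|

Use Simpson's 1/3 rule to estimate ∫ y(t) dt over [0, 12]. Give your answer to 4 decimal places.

h = 2, n = 6.
(h/3)·[y₀ + 4y₁ + 2y₂ + 4y₃ + 2y₄ + 4y₅ + y₆] = 0.666667·(-63.880) = -42.5867.

-42.5867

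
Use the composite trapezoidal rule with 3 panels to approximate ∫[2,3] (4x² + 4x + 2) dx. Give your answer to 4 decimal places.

37.4074

h = (3 − 2)/3 = 0.333333.
Nodes x₀,…,x₃ = 2, 2.333333, 2.666667, 3.
f(x) = 4x² + 4x + 2: f₀=26, f₁=33.111111, f₂=41.111111, f₃=50.
(h/2)·[f₀ + 2f₁ + 2f₂ + f₃] = 0.166667·(224.444444) = 37.4074.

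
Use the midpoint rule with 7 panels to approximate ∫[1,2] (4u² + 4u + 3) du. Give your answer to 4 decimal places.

18.3265

h = (2 − 1)/7 = 0.142857.
Midpoints m₁,…,m₇ = 1.071429, 1.214286, 1.357143, 1.5, 1.642857, 1.785714, 1.928571.
f(m₁)=11.877551, f(m₂)=13.755102, f(m₃)=15.795918, f(m₄)=18, f(m₅)=20.367347, f(m₆)=22.897959, f(m₇)=25.591837.
h·[f(m₁) + f(m₂) + f(m₃) + f(m₄) + f(m₅) + f(m₆) + f(m₇)] = 0.142857·(128.285714) = 18.3265.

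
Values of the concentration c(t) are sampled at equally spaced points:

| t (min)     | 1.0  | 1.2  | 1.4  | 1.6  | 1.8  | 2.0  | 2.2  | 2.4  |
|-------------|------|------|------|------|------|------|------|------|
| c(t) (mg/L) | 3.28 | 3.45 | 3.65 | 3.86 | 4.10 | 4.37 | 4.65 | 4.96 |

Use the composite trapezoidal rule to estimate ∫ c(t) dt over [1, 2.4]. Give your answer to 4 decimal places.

h = 0.2, n = 7.
(h/2)·[y₀ + 2y₁ + 2y₂ + 2y₃ + 2y₄ + 2y₅ + 2y₆ + y₇] = 0.1·(56.40) = 5.6400.

5.6400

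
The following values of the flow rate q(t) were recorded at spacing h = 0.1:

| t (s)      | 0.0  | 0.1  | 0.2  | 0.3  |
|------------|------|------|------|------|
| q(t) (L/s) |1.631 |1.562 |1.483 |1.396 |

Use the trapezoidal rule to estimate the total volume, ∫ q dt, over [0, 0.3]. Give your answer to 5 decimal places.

h = 0.1, n = 3.
(h/2)·[y₀ + 2y₁ + 2y₂ + y₃] = 0.05·(9.117) = 0.45585.

0.45585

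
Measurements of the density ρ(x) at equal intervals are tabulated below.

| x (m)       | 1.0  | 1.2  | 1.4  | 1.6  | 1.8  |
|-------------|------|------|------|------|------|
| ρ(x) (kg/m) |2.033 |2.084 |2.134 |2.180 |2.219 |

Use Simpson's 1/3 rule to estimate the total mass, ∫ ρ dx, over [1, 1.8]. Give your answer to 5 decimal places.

h = 0.2, n = 4.
(h/3)·[y₀ + 4y₁ + 2y₂ + 4y₃ + y₄] = 0.066667·(25.576) = 1.70507.

1.70507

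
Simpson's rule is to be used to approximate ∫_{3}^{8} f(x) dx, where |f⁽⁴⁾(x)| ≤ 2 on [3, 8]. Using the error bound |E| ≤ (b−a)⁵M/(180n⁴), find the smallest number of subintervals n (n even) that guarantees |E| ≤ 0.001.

14

Need 6250/(180n⁴) ≤ 0.001.
n⁴ ≥ 6250/(180·0.001) = 34722.2 ⇒ n ≥ 13.6506, so the smallest even n is 14. (n must be even for Simpson's rule.)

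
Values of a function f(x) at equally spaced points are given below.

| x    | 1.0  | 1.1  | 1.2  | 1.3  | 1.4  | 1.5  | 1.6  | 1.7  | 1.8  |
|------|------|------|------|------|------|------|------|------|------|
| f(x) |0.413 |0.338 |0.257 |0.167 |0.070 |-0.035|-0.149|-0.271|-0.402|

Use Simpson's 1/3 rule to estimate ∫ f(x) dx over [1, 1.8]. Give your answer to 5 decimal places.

h = 0.1, n = 8.
(h/3)·[y₀ + 4y₁ + 2y₂ + 4y₃ + 2y₄ + 4y₅ + 2y₆ + 4y₇ + y₈] = 0.033333·(1.163) = 0.03877.

0.03877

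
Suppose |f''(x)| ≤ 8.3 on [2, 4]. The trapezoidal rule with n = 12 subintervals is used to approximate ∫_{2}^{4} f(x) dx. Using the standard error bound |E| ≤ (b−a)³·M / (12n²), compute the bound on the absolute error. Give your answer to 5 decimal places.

|E| ≤ (2)³·8.3 / (12·12²) = 66.4/1728 = 0.03843.

0.03843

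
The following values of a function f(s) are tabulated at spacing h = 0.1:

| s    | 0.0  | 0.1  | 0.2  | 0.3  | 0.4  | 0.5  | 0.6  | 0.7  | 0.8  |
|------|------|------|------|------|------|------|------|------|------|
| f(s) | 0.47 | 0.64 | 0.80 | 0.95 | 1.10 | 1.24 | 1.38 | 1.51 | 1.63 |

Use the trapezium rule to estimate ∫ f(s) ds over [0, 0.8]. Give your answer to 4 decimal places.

h = 0.1, n = 8.
(h/2)·[y₀ + 2y₁ + 2y₂ + 2y₃ + 2y₄ + 2y₅ + 2y₆ + 2y₇ + y₈] = 0.05·(17.34) = 0.8670.

0.8670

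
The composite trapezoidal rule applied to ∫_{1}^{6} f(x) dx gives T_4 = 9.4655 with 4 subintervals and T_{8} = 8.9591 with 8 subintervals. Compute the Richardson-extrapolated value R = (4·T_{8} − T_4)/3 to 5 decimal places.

R = (4·T_{8} − T_4) / 3 = (4·8.9591 − 9.4655)/3 = (26.3709)/3 = 8.79030.

8.79030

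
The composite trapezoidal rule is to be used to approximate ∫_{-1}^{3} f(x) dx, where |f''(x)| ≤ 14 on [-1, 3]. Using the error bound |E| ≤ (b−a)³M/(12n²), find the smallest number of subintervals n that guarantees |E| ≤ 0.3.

16

Need 896/(12n²) ≤ 0.3.
n² ≥ 896/(12·0.3) = 248.889 ⇒ n ≥ 15.7762, so the smallest n is 16.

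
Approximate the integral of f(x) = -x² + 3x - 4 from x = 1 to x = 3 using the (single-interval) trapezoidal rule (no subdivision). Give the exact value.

-6

T = (b−a)/2 · [f(1) + f(3)] = 1·[(-2) + (-4)] = -6.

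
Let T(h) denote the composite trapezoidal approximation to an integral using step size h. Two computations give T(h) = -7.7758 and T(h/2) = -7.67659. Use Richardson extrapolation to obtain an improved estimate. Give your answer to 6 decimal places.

R = (4·T(h/2) − T(h)) / 3 = (4·(-7.67659) − (-7.7758))/3 = (-22.93056)/3 = -7.643520.

-7.643520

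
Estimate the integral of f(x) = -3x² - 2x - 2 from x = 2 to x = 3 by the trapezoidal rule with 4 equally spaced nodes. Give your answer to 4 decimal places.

-26.0556

h = (3 − 2)/3 = 0.333333.
Nodes x₀,…,x₃ = 2, 2.333333, 2.666667, 3.
f(x) = -3x² - 2x - 2: f₀=-18, f₁=-23, f₂=-28.666667, f₃=-35.
(h/2)·[f₀ + 2f₁ + 2f₂ + f₃] = 0.166667·(-156.333333) = -26.0556.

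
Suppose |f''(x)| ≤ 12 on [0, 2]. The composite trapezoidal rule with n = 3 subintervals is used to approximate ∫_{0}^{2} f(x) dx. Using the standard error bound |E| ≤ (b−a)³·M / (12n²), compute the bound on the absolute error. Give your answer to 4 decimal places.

|E| ≤ (2)³·12 / (12·3²) = 96/108 = 0.8889.

0.8889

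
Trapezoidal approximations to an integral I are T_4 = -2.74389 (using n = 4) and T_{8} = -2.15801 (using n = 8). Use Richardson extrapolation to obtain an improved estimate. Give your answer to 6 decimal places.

R = (4·T_{8} − T_4) / 3 = (4·(-2.15801) − (-2.74389))/3 = (-5.88815)/3 = -1.962717.

-1.962717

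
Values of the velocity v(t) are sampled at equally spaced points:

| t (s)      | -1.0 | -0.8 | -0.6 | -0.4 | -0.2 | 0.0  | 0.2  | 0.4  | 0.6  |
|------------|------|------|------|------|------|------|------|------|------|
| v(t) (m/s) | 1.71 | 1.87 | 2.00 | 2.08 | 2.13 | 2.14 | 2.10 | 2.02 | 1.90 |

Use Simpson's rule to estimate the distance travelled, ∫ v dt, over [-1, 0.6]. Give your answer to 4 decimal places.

3.2340

h = 0.2, n = 8.
(h/3)·[y₀ + 4y₁ + 2y₂ + 4y₃ + 2y₄ + 4y₅ + 2y₆ + 4y₇ + y₈] = 0.066667·(48.51) = 3.2340.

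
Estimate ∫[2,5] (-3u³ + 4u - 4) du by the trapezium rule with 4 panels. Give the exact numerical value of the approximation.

h = (5 − 2)/4 = 0.75.
Nodes u₀,…,u₄ = 2, 2.75, 3.5, 4.25, 5.
f(u) = -3u³ + 4u - 4: f₀=-20, f₁=-55.390625, f₂=-118.625, f₃=-217.296875, f₄=-359.
(h/2)·[f₀ + 2f₁ + 2f₂ + 2f₃ + f₄] = 0.375·(-1161.625) = -435.609375.

-435.609375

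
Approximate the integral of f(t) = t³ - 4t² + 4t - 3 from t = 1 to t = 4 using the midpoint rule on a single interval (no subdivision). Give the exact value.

-7.125

M = (b−a)·f(2.5) = 3·(-2.375) = -7.125.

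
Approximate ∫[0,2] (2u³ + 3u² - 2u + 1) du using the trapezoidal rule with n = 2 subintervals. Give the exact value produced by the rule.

h = (2 − 0)/2 = 1.
Nodes u₀,…,u₂ = 0, 1, 2.
f(u) = 2u³ + 3u² - 2u + 1: f₀=1, f₁=4, f₂=25.
(h/2)·[f₀ + 2f₁ + f₂] = 0.5·(34) = 17.

17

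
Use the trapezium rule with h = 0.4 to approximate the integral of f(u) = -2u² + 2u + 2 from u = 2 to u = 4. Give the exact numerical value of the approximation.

-21.44

h = (4 − 2)/5 = 0.4.
Nodes u₀,…,u₅ = 2, 2.4, 2.8, 3.2, 3.6, 4.
f(u) = -2u² + 2u + 2: f₀=-2, f₁=-4.72, f₂=-8.08, f₃=-12.08, f₄=-16.72, f₅=-22.
(h/2)·[f₀ + 2f₁ + 2f₂ + 2f₃ + 2f₄ + f₅] = 0.2·(-107.2) = -21.44.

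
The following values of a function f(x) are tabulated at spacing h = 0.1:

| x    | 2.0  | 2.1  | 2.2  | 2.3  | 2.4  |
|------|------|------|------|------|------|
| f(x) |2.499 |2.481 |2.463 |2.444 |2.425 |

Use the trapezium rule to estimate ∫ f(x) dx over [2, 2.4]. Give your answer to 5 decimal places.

0.98500

h = 0.1, n = 4.
(h/2)·[y₀ + 2y₁ + 2y₂ + 2y₃ + y₄] = 0.05·(19.700) = 0.98500.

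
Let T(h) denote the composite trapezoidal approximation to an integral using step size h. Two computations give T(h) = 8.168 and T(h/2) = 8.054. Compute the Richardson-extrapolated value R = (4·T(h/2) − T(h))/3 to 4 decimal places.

8.0160

R = (4·T(h/2) − T(h)) / 3 = (4·8.054 − 8.168)/3 = (24.048)/3 = 8.0160.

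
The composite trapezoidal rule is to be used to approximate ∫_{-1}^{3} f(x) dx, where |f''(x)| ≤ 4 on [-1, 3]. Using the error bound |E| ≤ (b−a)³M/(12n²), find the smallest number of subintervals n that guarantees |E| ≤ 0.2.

Need 256/(12n²) ≤ 0.2.
n² ≥ 256/(12·0.2) = 106.667 ⇒ n ≥ 10.3280, so the smallest n is 11.

11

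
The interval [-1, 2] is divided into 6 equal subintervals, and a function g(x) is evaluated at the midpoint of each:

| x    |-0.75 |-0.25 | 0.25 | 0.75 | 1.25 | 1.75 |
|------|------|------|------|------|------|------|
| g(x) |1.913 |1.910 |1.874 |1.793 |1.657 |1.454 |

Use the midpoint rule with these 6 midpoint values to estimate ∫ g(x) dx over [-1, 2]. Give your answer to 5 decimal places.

5.30050

h = 0.5, n = 6.
h·[y(m₁) + y(m₂) + y(m₃) + y(m₄) + y(m₅) + y(m₆)] = 0.5·(10.601) = 5.30050.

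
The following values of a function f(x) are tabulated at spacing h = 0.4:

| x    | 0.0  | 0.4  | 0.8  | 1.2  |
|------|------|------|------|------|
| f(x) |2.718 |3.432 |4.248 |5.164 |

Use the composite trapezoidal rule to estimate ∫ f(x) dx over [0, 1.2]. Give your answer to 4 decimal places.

4.6484

h = 0.4, n = 3.
(h/2)·[y₀ + 2y₁ + 2y₂ + y₃] = 0.2·(23.242) = 4.6484.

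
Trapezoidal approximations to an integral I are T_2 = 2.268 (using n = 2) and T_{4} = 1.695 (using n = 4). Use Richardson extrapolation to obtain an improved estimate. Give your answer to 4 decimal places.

R = (4·T_{4} − T_2) / 3 = (4·1.695 − 2.268)/3 = (4.512)/3 = 1.5040.

1.5040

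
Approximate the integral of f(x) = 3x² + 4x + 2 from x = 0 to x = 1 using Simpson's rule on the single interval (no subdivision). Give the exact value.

S = (b−a)/6 · [f(0) + 4f(0.5) + f(1)] = 0.166667·[2 + 4·4.75 + 9] = 5.

5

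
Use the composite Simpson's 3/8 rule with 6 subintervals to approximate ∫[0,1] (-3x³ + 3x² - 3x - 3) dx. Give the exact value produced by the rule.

h = (1 − 0)/6 = 0.166667.
Nodes x₀,…,x₆ = 0, 0.166667, 0.333333, 0.5, 0.666667, 0.833333, 1.
f(x) = -3x³ + 3x² - 3x - 3: f₀=-3, f₁=-3.430556, f₂=-3.777778, f₃=-4.125, f₄=-4.555556, f₅=-5.152778, f₆=-6.
(3h/8)·[f₀ + 3f₁ + 3f₂ + 2f₃ + 3f₄ + 3f₅ + f₆] = 0.0625·(-68) = -4.25.

-4.25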